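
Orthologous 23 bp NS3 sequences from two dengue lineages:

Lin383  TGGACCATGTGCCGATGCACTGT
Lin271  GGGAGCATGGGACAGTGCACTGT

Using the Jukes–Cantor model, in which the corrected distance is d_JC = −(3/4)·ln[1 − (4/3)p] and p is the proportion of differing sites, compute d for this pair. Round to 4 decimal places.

0.3206

Mismatches occur at site 1 (T→G), site 5 (C→G), site 10 (T→G), site 12 (C→A), site 14 (G→A), site 15 (A→G).
p = 6/23 = 0.260870.
d = −0.75 · ln(1 − (4/3)·0.260870) = −0.75 · ln(0.652173) = −0.75 · (-0.427445) = 0.3206.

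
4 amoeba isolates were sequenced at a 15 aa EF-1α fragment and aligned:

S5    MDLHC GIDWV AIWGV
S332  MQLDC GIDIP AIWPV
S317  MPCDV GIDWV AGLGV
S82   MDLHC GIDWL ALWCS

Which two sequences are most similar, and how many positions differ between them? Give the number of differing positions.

Pairwise Hamming distances:
  S5 vs S332: 5
  S5 vs S317: 6
  S5 vs S82: 4
  S332 vs S317: 8
  S332 vs S82: 7
  S317 vs S82: 9
The smallest is 4, between S5 and S82.

4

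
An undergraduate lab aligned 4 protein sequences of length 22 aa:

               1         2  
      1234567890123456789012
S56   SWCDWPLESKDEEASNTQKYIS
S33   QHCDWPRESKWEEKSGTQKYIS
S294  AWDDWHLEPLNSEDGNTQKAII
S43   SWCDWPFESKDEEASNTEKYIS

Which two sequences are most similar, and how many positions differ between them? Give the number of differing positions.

Pairwise Hamming distances:
  S56 vs S33: 6
  S56 vs S294: 11
  S56 vs S43: 2
  S33 vs S294: 14
  S33 vs S43: 7
  S294 vs S43: 13
The smallest is 2, between S56 and S43.

2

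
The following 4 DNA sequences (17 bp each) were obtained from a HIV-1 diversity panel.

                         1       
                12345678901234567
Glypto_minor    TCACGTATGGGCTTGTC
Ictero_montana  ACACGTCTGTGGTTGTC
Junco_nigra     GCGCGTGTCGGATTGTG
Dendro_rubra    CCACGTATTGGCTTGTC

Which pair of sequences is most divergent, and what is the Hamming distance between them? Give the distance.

7

Pairwise Hamming distances:
  Glypto_minor vs Ictero_montana: 4
  Glypto_minor vs Junco_nigra: 6
  Glypto_minor vs Dendro_rubra: 2
  Ictero_montana vs Junco_nigra: 7
  Ictero_montana vs Dendro_rubra: 5
  Junco_nigra vs Dendro_rubra: 6
The largest is 7, between Ictero_montana and Junco_nigra.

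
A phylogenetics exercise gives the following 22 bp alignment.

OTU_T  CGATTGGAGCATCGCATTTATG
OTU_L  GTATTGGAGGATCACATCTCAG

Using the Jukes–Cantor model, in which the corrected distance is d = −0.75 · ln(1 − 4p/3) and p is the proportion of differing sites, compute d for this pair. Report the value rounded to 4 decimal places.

0.4141

The sequences differ at positions 1 (C/G), 2 (G/T), 10 (C/G), 14 (G/A), 18 (T/C), 20 (A/C), 21 (T/A).
p = 7/22 = 0.318182.
d = −0.75 · ln(1 − (4/3)·0.318182) = −0.75 · ln(0.575757) = −0.75 · (-0.552070) = 0.4141.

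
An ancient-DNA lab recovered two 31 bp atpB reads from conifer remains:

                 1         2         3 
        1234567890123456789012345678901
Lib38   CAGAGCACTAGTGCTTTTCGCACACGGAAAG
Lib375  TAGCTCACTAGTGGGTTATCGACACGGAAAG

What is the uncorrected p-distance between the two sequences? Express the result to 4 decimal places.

0.2903

The sequences differ at positions 1 (C/T), 4 (A/C), 5 (G/T), 14 (C/G), 15 (T/G), 18 (T/A), 19 (C/T), 20 (G/C), 21 (C/G).
There are 9 differences over 31 sites, so p = 9/31 = 0.2903.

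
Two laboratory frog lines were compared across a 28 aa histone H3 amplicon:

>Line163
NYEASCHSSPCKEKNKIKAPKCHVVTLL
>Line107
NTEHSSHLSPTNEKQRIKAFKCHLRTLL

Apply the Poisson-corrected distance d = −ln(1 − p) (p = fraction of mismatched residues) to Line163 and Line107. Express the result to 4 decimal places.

The sequences differ at positions 2 (Y/T), 4 (A/H), 6 (C/S), 8 (S/L), 11 (C/T), 12 (K/N), 15 (N/Q), 16 (K/R), 20 (P/F), 24 (V/L), 25 (V/R).
p = 11/28 = 0.392857.
d = −ln(1 − 0.392857) = −ln(0.607143) = 0.4990.

0.4990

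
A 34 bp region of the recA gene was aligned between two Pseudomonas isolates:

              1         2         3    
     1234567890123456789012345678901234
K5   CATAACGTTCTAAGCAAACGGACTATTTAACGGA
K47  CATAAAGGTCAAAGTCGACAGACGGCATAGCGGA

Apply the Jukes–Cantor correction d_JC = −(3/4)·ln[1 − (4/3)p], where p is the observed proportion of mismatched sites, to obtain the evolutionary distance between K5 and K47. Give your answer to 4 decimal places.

The sequences differ at positions 6 (C/A), 8 (T/G), 11 (T/A), 15 (C/T), 16 (A/C), 17 (A/G), 20 (G/A), 24 (T/G), 25 (A/G), 26 (T/C), 27 (T/A), 30 (A/G).
p = 12/34 = 0.352941.
d = −0.75 · ln(1 − (4/3)·0.352941) = −0.75 · ln(0.529412) = −0.75 · (-0.635988) = 0.4770.

0.4770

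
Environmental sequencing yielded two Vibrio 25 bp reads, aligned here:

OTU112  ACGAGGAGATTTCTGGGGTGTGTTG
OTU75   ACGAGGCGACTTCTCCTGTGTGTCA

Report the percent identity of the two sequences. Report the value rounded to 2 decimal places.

72.00%

Differing sites — 7:A/C; 10:T/C; 15:G/C; 16:G/C; 17:G/T; 24:T/C; 25:G/A.
18 of the 25 sites match, so the percent identity is 18/25 × 100 = 72.00%.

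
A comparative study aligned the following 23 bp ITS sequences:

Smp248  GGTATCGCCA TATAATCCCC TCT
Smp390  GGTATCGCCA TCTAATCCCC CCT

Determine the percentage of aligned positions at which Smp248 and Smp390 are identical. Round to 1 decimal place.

91.3%

Mismatches occur at site 12 (A→C), site 21 (T→C).
21 of the 23 sites match, so the percent identity is 21/23 × 100 = 91.3%.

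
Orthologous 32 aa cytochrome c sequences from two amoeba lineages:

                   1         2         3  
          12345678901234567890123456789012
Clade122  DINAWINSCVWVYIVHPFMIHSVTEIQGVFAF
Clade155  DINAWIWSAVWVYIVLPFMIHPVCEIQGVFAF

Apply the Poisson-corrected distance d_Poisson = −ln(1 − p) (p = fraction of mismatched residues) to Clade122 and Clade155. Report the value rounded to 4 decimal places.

0.1699

Mismatches occur at site 7 (N↔W), site 9 (C↔A), site 16 (H↔L), site 22 (S↔P), site 24 (T↔C).
p = 5/32 = 0.156250.
d = −ln(1 − 0.156250) = −ln(0.843750) = 0.1699.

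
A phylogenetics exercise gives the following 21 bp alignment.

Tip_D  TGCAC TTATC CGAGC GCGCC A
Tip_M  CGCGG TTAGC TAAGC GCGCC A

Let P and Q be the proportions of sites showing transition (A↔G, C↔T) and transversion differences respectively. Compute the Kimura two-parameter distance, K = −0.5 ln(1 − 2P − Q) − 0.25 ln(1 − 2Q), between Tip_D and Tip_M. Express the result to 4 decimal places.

0.3761

Differing sites — 1:T/C (Ti); 4:A/G (Ti); 5:C/G (Tv); 9:T/G (Tv); 11:C/T (Ti); 12:G/A (Ti).
Of the 6 differences, 4 transitions and 2 transversions over 21 sites: P = 4/21 = 0.190476, Q = 2/21 = 0.095238.
d = −0.5·ln(0.523810) − 0.25·ln(0.809524) = −0.5·(-0.646626) − 0.25·(-0.211309) = 0.3761.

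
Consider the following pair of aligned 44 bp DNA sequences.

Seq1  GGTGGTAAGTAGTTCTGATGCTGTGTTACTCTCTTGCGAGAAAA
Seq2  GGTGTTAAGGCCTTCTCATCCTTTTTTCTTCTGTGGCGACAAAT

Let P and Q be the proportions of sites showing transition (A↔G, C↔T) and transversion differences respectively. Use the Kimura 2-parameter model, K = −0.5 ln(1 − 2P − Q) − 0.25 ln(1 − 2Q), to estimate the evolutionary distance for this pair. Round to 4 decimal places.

0.4319

The sequences differ at positions 5 (G/T, transversion), 10 (T/G, transversion), 11 (A/C, transversion), 12 (G/C, transversion), 17 (G/C, transversion), 20 (G/C, transversion), 23 (G/T, transversion), 25 (G/T, transversion), 28 (A/C, transversion), 29 (C/T, transition), 33 (C/G, transversion), 35 (T/G, transversion), 40 (G/C, transversion), 44 (A/T, transversion).
Of the 14 differences, 1 transition and 13 transversions over 44 sites: P = 1/44 = 0.022727, Q = 13/44 = 0.295455.
d = −0.5·ln(0.659091) − 0.25·ln(0.409090) = −0.5·(-0.416894) − 0.25·(-0.893820) = 0.4319.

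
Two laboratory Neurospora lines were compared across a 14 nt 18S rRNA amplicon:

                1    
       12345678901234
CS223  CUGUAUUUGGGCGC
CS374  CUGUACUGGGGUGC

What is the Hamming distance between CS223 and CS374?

Mismatches occur at site 6 (U→C), site 8 (U→G), site 12 (C→U).
That gives 3 mismatches out of 14 aligned sites, so the Hamming distance is 3.

3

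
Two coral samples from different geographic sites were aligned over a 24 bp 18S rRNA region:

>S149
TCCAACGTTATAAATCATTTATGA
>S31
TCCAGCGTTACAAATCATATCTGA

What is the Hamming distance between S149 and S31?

The sequences differ at positions 5 (A/G), 11 (T/C), 19 (T/A), 21 (A/C).
That gives 4 mismatches out of 24 aligned sites, so the Hamming distance is 4.

4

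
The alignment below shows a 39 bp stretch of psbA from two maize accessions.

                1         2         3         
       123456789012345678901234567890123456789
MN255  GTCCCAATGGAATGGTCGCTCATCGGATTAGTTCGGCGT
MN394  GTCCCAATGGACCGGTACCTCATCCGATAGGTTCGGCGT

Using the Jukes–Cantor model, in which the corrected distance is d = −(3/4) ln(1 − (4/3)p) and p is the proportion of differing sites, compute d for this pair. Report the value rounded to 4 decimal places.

The sequences differ at positions 12 (A/C), 13 (T/C), 17 (C/A), 18 (G/C), 25 (G/C), 29 (T/A), 30 (A/G).
p = 7/39 = 0.179487.
d = −0.75 · ln(1 − (4/3)·0.179487) = −0.75 · ln(0.760684) = −0.75 · (-0.273537) = 0.2052.

0.2052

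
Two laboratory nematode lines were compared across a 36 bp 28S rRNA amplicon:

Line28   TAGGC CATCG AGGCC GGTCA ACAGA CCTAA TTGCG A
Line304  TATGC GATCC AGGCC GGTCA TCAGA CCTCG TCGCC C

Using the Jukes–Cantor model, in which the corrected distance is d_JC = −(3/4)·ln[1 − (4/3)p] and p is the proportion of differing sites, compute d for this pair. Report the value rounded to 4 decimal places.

0.3041

The sequences differ at positions 3 (G/T), 6 (C/G), 10 (G/C), 21 (A/T), 29 (A/C), 30 (A/G), 32 (T/C), 35 (G/C), 36 (A/C).
p = 9/36 = 0.250000.
d = −0.75 · ln(1 − (4/3)·0.250000) = −0.75 · ln(0.666667) = −0.75 · (-0.405465) = 0.3041.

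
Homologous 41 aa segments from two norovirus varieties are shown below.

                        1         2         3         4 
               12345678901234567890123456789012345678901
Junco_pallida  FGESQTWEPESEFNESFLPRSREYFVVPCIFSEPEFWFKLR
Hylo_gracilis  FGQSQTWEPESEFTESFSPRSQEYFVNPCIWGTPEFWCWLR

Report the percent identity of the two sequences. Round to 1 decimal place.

75.6%

Mismatches occur at site 3 (E↔Q), site 14 (N↔T), site 18 (L↔S), site 22 (R↔Q), site 27 (V↔N), site 31 (F↔W), site 32 (S↔G), site 33 (E↔T), site 38 (F↔C), site 39 (K↔W).
31 of the 41 sites match, so the percent identity is 31/41 × 100 = 75.6%.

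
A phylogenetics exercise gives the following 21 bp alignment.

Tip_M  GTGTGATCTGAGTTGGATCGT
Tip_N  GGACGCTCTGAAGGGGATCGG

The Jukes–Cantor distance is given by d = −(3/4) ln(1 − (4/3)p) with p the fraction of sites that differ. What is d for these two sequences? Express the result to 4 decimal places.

The sequences differ at positions 2 (T/G), 3 (G/A), 4 (T/C), 6 (A/C), 12 (G/A), 13 (T/G), 14 (T/G), 21 (T/G).
p = 8/21 = 0.380952.
d = −0.75 · ln(1 − (4/3)·0.380952) = −0.75 · ln(0.492064) = −0.75 · (-0.709146) = 0.5319.

0.5319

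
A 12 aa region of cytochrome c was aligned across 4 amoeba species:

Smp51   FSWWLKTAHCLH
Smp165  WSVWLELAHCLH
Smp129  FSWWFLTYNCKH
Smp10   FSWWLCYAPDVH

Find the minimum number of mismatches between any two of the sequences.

Pairwise Hamming distances:
  Smp51 vs Smp165: 4
  Smp51 vs Smp129: 5
  Smp51 vs Smp10: 5
  Smp165 vs Smp129: 8
  Smp165 vs Smp10: 7
  Smp129 vs Smp10: 7
The smallest is 4, between Smp51 and Smp165.

4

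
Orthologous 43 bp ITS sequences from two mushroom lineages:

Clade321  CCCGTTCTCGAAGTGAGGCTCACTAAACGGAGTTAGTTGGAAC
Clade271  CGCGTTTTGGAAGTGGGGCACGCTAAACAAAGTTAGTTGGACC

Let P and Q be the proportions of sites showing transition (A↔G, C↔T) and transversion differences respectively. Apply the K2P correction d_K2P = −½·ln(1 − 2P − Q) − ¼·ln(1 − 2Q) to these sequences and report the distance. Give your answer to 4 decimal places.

0.2484

Differing sites — 2:C/G (Tv); 7:C/T (Ti); 9:C/G (Tv); 16:A/G (Ti); 20:T/A (Tv); 22:A/G (Ti); 29:G/A (Ti); 30:G/A (Ti); 42:A/C (Tv).
Of the 9 differences, 5 transitions and 4 transversions over 43 sites: P = 5/43 = 0.116279, Q = 4/43 = 0.093023.
d = −0.5·ln(0.674419) − 0.25·ln(0.813954) = −0.5·(-0.393904) − 0.25·(-0.205851) = 0.2484.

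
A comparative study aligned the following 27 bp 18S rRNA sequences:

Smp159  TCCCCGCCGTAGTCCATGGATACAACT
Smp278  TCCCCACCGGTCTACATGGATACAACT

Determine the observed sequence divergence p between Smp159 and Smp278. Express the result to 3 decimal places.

0.185

Mismatches occur at site 6 (G→A), site 10 (T→G), site 11 (A→T), site 12 (G→C), site 14 (C→A).
There are 5 differences over 27 sites, so p = 5/27 = 0.185.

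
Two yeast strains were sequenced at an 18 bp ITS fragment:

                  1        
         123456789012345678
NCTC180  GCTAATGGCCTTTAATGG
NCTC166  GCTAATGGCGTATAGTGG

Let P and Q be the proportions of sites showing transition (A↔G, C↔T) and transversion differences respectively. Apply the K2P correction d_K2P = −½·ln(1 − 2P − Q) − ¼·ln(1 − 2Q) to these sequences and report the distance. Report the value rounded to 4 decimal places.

The sequences differ at positions 10 (C/G, transversion), 12 (T/A, transversion), 15 (A/G, transition).
Of the 3 differences, 1 transition and 2 transversions over 18 sites: P = 1/18 = 0.055556, Q = 2/18 = 0.111111.
d = −0.5·ln(0.777777) − 0.25·ln(0.777778) = −0.5·(-0.251315) − 0.25·(-0.251314) = 0.1885.

0.1885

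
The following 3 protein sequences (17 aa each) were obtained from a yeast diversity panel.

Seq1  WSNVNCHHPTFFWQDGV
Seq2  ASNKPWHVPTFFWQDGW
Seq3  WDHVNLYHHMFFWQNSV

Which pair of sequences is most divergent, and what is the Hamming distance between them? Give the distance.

13

Pairwise Hamming distances:
  Seq1 vs Seq2: 6
  Seq1 vs Seq3: 8
  Seq2 vs Seq3: 13
The largest is 13, between Seq2 and Seq3.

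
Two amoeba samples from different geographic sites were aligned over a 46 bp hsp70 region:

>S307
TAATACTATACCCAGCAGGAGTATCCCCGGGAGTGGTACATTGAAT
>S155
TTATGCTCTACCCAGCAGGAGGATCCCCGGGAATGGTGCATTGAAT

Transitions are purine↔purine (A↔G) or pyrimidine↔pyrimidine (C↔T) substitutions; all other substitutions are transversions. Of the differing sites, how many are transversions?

3

The sequences differ at positions 2 (A/T, transversion), 5 (A/G, transition), 8 (A/C, transversion), 22 (T/G, transversion), 33 (G/A, transition), 38 (A/G, transition).
Of the 6 differences, 3 transitions and 3 transversions, so the answer is 3.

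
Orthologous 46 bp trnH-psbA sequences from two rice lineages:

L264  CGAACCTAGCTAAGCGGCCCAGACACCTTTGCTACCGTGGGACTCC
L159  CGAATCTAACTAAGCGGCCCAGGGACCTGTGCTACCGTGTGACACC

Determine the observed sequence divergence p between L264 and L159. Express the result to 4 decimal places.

0.1522

The sequences differ at positions 5 (C/T), 9 (G/A), 23 (A/G), 24 (C/G), 29 (T/G), 40 (G/T), 44 (T/A).
There are 7 differences over 46 sites, so p = 7/46 = 0.1522.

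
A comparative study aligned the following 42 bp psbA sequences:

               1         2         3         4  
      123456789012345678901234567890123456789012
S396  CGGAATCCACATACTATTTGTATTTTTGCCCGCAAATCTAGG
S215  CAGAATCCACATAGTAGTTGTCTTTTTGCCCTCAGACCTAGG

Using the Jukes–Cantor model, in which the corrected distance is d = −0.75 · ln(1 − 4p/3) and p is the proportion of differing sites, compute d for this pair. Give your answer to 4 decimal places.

0.1885

Mismatches occur at site 2 (G↔A), site 14 (C↔G), site 17 (T↔G), site 22 (A↔C), site 32 (G↔T), site 35 (A↔G), site 37 (T↔C).
p = 7/42 = 0.166667.
d = −0.75 · ln(1 − (4/3)·0.166667) = −0.75 · ln(0.777777) = −0.75 · (-0.251315) = 0.1885.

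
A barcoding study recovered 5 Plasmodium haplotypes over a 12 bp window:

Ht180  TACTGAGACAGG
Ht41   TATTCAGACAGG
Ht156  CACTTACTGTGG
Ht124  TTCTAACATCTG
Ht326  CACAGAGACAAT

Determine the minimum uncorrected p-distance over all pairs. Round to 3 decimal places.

Pairwise Hamming distances:
  Ht180 vs Ht41: 2
  Ht180 vs Ht156: 6
  Ht180 vs Ht124: 6
  Ht180 vs Ht326: 4
  Ht41 vs Ht156: 7
  Ht41 vs Ht124: 7
  Ht41 vs Ht326: 6
  Ht156 vs Ht124: 7
  Ht156 vs Ht326: 8
  Ht124 vs Ht326: 9
The smallest is 2 mismatches, between Ht180 and Ht41; p = 2/12 = 0.167.

0.167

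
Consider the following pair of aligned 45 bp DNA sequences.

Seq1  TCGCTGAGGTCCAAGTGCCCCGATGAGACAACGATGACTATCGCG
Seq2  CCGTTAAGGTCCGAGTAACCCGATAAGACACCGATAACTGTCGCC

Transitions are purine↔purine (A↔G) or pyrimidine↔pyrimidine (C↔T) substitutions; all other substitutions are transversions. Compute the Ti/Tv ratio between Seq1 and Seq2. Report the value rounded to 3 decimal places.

2.667

The sequences differ at positions 1 (T/C, transition), 4 (C/T, transition), 6 (G/A, transition), 13 (A/G, transition), 17 (G/A, transition), 18 (C/A, transversion), 25 (G/A, transition), 31 (A/C, transversion), 36 (G/A, transition), 40 (A/G, transition), 45 (G/C, transversion).
Of the 11 differences, 8 transitions and 3 transversions, so Ti/Tv = 8/3 = 2.667.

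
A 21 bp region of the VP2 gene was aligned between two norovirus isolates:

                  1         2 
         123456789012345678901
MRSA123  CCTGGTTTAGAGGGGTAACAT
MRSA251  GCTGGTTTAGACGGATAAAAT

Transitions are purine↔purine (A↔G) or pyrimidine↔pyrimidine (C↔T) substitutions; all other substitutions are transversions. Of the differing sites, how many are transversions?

3

Mismatches occur at site 1 (C→G, transversion), site 12 (G→C, transversion), site 15 (G→A, transition), site 19 (C→A, transversion).
Of the 4 differences, 1 transition and 3 transversions, so the answer is 3.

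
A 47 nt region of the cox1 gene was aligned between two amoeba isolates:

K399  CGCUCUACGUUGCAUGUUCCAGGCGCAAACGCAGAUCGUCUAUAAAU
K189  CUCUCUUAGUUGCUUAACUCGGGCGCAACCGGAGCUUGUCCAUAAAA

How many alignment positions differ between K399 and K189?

15

Differing sites — 2:G/U; 7:A/U; 8:C/A; 14:A/U; 16:G/A; 17:U/A; 18:U/C; 19:C/U; 21:A/G; 29:A/C; 32:C/G; 35:A/C; 37:C/U; 41:U/C; 47:U/A.
That gives 15 mismatches out of 47 aligned sites, so the Hamming distance is 15.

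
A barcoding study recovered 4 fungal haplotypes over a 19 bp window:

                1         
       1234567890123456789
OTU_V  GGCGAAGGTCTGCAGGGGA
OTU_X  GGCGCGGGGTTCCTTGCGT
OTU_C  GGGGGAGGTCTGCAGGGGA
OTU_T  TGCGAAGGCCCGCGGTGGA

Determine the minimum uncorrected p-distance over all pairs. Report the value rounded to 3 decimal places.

0.105

Pairwise Hamming distances:
  OTU_V vs OTU_X: 9
  OTU_V vs OTU_C: 2
  OTU_V vs OTU_T: 5
  OTU_X vs OTU_C: 10
  OTU_X vs OTU_T: 12
  OTU_C vs OTU_T: 7
The smallest is 2 mismatches, between OTU_V and OTU_C; p = 2/19 = 0.105.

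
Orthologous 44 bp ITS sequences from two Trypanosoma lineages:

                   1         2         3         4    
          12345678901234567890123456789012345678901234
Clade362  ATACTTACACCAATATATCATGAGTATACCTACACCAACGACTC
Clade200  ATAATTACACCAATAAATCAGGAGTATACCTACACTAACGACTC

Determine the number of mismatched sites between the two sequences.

The sequences differ at positions 4 (C/A), 16 (T/A), 21 (T/G), 36 (C/T).
That gives 4 mismatches out of 44 aligned sites, so the Hamming distance is 4.

4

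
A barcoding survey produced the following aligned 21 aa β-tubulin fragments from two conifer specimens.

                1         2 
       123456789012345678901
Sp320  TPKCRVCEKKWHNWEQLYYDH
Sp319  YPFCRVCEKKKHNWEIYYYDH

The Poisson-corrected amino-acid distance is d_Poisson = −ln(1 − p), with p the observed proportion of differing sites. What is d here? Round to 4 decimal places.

0.2719

Differing sites — 1:T/Y; 3:K/F; 11:W/K; 16:Q/I; 17:L/Y.
p = 5/21 = 0.238095.
d = −ln(1 − 0.238095) = −ln(0.761905) = 0.2719.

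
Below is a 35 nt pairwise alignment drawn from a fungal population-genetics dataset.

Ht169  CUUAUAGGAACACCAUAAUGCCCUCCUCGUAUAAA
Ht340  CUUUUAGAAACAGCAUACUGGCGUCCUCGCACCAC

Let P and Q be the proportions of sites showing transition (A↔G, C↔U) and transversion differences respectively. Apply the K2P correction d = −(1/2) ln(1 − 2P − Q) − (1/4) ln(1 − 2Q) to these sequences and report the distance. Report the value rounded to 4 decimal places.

Mismatches occur at site 4 (A↔U, transversion), site 8 (G↔A, transition), site 13 (C↔G, transversion), site 18 (A↔C, transversion), site 21 (C↔G, transversion), site 23 (C↔G, transversion), site 30 (U↔C, transition), site 32 (U↔C, transition), site 33 (A↔C, transversion), site 35 (A↔C, transversion).
Of the 10 differences, 3 transitions and 7 transversions over 35 sites: P = 3/35 = 0.085714, Q = 7/35 = 0.200000.
d = −0.5·ln(0.628572) − 0.25·ln(0.600000) = −0.5·(-0.464305) − 0.25·(-0.510826) = 0.3599.

0.3599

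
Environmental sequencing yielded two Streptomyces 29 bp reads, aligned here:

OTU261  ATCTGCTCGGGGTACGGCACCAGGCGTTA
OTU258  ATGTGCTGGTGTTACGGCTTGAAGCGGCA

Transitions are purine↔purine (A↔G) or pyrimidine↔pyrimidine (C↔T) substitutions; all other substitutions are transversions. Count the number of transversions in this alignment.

Mismatches occur at site 3 (C→G, transversion), site 8 (C→G, transversion), site 10 (G→T, transversion), site 12 (G→T, transversion), site 19 (A→T, transversion), site 20 (C→T, transition), site 21 (C→G, transversion), site 23 (G→A, transition), site 27 (T→G, transversion), site 28 (T→C, transition).
Of the 10 differences, 3 transitions and 7 transversions, so the answer is 7.

7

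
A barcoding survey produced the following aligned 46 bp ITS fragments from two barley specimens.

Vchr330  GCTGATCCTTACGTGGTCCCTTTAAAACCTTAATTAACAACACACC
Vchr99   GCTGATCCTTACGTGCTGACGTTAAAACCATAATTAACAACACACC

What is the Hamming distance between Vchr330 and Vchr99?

Mismatches occur at site 16 (G↔C), site 18 (C↔G), site 19 (C↔A), site 21 (T↔G), site 30 (T↔A).
That gives 5 mismatches out of 46 aligned sites, so the Hamming distance is 5.

5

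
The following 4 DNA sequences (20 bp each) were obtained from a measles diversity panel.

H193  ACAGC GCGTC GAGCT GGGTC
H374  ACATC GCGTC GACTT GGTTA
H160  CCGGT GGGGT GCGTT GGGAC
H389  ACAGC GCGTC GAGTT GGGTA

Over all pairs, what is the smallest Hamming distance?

2

Pairwise Hamming distances:
  H193 vs H374: 5
  H193 vs H160: 9
  H193 vs H389: 2
  H374 vs H160: 12
  H374 vs H389: 3
  H160 vs H389: 9
The smallest is 2, between H193 and H389.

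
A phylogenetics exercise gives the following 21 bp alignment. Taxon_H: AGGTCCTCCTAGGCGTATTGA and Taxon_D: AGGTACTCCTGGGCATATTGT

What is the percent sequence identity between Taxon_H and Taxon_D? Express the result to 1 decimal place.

Differing sites — 5:C/A; 11:A/G; 15:G/A; 21:A/T.
17 of the 21 sites match, so the percent identity is 17/21 × 100 = 81.0%.

81.0%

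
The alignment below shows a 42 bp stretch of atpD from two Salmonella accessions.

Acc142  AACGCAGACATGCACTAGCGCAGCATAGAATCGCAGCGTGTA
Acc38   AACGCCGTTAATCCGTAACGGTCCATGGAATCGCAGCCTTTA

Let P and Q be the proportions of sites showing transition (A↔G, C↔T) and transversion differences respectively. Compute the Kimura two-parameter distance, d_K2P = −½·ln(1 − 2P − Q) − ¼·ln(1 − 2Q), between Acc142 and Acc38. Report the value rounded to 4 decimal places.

Differing sites — 6:A/C (Tv); 8:A/T (Tv); 9:C/T (Ti); 11:T/A (Tv); 12:G/T (Tv); 14:A/C (Tv); 15:C/G (Tv); 18:G/A (Ti); 21:C/G (Tv); 22:A/T (Tv); 23:G/C (Tv); 27:A/G (Ti); 38:G/C (Tv); 40:G/T (Tv).
Of the 14 differences, 3 transitions and 11 transversions over 42 sites: P = 3/42 = 0.071429, Q = 11/42 = 0.261905.
d = −0.5·ln(0.595237) − 0.25·ln(0.476190) = −0.5·(-0.518796) − 0.25·(-0.741938) = 0.4449.

0.4449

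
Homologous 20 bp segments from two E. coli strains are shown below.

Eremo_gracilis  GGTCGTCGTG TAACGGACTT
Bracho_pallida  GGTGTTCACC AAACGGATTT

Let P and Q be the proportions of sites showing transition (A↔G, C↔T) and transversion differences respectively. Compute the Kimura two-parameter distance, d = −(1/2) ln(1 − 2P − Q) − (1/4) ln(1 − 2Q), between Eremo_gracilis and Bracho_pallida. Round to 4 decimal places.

The sequences differ at positions 4 (C/G, transversion), 5 (G/T, transversion), 8 (G/A, transition), 9 (T/C, transition), 10 (G/C, transversion), 11 (T/A, transversion), 18 (C/T, transition).
Of the 7 differences, 3 transitions and 4 transversions over 20 sites: P = 3/20 = 0.150000, Q = 4/20 = 0.200000.
d = −0.5·ln(0.500000) − 0.25·ln(0.600000) = −0.5·(-0.693147) − 0.25·(-0.510826) = 0.4743.

0.4743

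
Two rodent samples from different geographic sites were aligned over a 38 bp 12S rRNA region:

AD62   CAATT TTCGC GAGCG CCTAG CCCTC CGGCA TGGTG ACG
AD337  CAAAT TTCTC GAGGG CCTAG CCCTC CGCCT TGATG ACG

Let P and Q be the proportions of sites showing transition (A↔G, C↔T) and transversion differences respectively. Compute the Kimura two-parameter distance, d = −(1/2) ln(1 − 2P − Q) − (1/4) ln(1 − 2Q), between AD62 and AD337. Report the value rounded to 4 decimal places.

0.1781

Mismatches occur at site 4 (T/A, transversion), site 9 (G/T, transversion), site 14 (C/G, transversion), site 28 (G/C, transversion), site 30 (A/T, transversion), site 33 (G/A, transition).
Of the 6 differences, 1 transition and 5 transversions over 38 sites: P = 1/38 = 0.026316, Q = 5/38 = 0.131579.
d = −0.5·ln(0.815789) − 0.25·ln(0.736842) = −0.5·(-0.203600) − 0.25·(-0.305382) = 0.1781.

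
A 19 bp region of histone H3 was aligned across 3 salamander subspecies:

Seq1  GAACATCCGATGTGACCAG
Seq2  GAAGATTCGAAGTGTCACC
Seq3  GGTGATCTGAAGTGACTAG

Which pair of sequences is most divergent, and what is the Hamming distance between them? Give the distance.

Pairwise Hamming distances:
  Seq1 vs Seq2: 7
  Seq1 vs Seq3: 6
  Seq2 vs Seq3: 8
The largest is 8, between Seq2 and Seq3.

8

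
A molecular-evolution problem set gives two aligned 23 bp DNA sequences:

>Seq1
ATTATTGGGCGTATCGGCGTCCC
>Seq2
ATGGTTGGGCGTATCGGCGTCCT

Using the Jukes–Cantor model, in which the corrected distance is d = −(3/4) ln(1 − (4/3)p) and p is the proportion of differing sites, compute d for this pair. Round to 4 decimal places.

Mismatches occur at site 3 (T→G), site 4 (A→G), site 23 (C→T).
p = 3/23 = 0.130435.
d = −0.75 · ln(1 − (4/3)·0.130435) = −0.75 · ln(0.826087) = −0.75 · (-0.191055) = 0.1433.

0.1433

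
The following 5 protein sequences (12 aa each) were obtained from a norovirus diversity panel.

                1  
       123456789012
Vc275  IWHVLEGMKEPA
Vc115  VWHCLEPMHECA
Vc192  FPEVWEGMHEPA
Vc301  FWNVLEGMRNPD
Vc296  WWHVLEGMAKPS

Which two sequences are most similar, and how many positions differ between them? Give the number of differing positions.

Pairwise Hamming distances:
  Vc275 vs Vc115: 5
  Vc275 vs Vc192: 5
  Vc275 vs Vc301: 5
  Vc275 vs Vc296: 4
  Vc115 vs Vc192: 7
  Vc115 vs Vc301: 8
  Vc115 vs Vc296: 7
  Vc192 vs Vc301: 6
  Vc192 vs Vc296: 7
  Vc301 vs Vc296: 5
The smallest is 4, between Vc275 and Vc296.

4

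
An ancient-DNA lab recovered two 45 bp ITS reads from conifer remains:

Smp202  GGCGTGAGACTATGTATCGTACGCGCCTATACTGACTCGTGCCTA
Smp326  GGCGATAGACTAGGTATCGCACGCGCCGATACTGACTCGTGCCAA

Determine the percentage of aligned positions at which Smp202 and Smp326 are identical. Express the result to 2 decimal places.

86.67%

Mismatches occur at site 5 (T↔A), site 6 (G↔T), site 13 (T↔G), site 20 (T↔C), site 28 (T↔G), site 44 (T↔A).
39 of the 45 sites match, so the percent identity is 39/45 × 100 = 86.67%.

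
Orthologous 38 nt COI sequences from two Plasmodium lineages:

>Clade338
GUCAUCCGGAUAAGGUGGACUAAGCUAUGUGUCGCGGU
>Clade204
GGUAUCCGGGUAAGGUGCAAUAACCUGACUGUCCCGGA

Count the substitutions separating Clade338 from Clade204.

11

The sequences differ at positions 2 (U/G), 3 (C/U), 10 (A/G), 18 (G/C), 20 (C/A), 24 (G/C), 27 (A/G), 28 (U/A), 29 (G/C), 34 (G/C), 38 (U/A).
That gives 11 mismatches out of 38 aligned sites, so the Hamming distance is 11.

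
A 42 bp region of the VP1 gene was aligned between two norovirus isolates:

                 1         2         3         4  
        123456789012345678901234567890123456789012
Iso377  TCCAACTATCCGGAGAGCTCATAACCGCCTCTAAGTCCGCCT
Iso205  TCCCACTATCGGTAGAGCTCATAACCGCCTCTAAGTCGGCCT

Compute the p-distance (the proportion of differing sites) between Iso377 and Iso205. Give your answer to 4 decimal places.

Differing sites — 4:A/C; 11:C/G; 13:G/T; 38:C/G.
There are 4 differences over 42 sites, so p = 4/42 = 0.0952.

0.0952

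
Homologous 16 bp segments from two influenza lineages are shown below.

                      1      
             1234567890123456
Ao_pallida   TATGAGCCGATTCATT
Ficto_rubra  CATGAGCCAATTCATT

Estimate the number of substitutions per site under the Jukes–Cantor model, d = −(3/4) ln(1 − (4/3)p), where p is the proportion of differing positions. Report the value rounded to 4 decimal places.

Mismatches occur at site 1 (T→C), site 9 (G→A).
p = 2/16 = 0.125000.
d = −0.75 · ln(1 − (4/3)·0.125000) = −0.75 · ln(0.833333) = −0.75 · (-0.182322) = 0.1367.

0.1367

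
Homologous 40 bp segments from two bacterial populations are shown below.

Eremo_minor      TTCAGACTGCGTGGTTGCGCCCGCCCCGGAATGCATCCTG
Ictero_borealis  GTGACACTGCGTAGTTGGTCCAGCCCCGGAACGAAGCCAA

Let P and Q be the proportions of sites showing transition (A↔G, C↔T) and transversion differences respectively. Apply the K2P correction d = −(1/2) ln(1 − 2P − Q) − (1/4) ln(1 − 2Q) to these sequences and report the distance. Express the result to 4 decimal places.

Differing sites — 1:T/G (Tv); 3:C/G (Tv); 5:G/C (Tv); 13:G/A (Ti); 18:C/G (Tv); 19:G/T (Tv); 22:C/A (Tv); 32:T/C (Ti); 34:C/A (Tv); 36:T/G (Tv); 39:T/A (Tv); 40:G/A (Ti).
Of the 12 differences, 3 transitions and 9 transversions over 40 sites: P = 3/40 = 0.075000, Q = 9/40 = 0.225000.
d = −0.5·ln(0.625000) − 0.25·ln(0.550000) = −0.5·(-0.470004) − 0.25·(-0.597837) = 0.3845.

0.3845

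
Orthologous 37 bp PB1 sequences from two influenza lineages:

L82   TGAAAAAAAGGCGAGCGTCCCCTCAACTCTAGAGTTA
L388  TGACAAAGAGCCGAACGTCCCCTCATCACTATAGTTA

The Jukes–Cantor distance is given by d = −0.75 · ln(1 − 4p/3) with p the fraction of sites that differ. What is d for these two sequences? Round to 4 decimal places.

Mismatches occur at site 4 (A→C), site 8 (A→G), site 11 (G→C), site 15 (G→A), site 26 (A→T), site 28 (T→A), site 32 (G→T).
p = 7/37 = 0.189189.
d = −0.75 · ln(1 − (4/3)·0.189189) = −0.75 · ln(0.747748) = −0.75 · (-0.290689) = 0.2180.

0.2180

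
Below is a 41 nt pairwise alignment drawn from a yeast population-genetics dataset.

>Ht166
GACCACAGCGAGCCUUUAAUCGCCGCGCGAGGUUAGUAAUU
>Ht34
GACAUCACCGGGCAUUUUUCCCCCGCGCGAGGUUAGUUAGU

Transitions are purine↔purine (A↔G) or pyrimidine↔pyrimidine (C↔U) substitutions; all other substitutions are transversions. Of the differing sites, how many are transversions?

9

Differing sites — 4:C/A (Tv); 5:A/U (Tv); 8:G/C (Tv); 11:A/G (Ti); 14:C/A (Tv); 18:A/U (Tv); 19:A/U (Tv); 20:U/C (Ti); 22:G/C (Tv); 38:A/U (Tv); 40:U/G (Tv).
Of the 11 differences, 2 transitions and 9 transversions, so the answer is 9.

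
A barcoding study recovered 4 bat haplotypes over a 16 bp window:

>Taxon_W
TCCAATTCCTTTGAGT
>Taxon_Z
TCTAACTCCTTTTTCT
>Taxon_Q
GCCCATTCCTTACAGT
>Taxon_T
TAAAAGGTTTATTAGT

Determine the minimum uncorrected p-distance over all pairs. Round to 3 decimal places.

0.250

Pairwise Hamming distances:
  Taxon_W vs Taxon_Z: 5
  Taxon_W vs Taxon_Q: 4
  Taxon_W vs Taxon_T: 8
  Taxon_Z vs Taxon_Q: 8
  Taxon_Z vs Taxon_T: 9
  Taxon_Q vs Taxon_T: 11
The smallest is 4 mismatches, between Taxon_W and Taxon_Q; p = 4/16 = 0.250.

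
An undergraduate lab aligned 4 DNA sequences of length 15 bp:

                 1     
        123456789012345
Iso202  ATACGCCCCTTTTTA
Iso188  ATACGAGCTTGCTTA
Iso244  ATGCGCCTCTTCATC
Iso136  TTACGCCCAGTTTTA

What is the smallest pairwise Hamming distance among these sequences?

3

Pairwise Hamming distances:
  Iso202 vs Iso188: 5
  Iso202 vs Iso244: 5
  Iso202 vs Iso136: 3
  Iso188 vs Iso244: 8
  Iso188 vs Iso136: 7
  Iso244 vs Iso136: 8
The smallest is 3, between Iso202 and Iso136.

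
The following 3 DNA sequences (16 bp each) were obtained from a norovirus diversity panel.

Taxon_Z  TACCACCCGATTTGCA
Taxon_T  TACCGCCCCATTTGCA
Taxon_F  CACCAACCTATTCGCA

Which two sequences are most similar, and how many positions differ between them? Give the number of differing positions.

Pairwise Hamming distances:
  Taxon_Z vs Taxon_T: 2
  Taxon_Z vs Taxon_F: 4
  Taxon_T vs Taxon_F: 5
The smallest is 2, between Taxon_Z and Taxon_T.

2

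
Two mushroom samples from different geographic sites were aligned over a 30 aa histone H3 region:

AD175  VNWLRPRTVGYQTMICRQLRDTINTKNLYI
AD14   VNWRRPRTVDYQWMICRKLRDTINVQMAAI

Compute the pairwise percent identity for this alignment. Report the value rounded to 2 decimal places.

70.00%

The sequences differ at positions 4 (L/R), 10 (G/D), 13 (T/W), 18 (Q/K), 25 (T/V), 26 (K/Q), 27 (N/M), 28 (L/A), 29 (Y/A).
21 of the 30 sites match, so the percent identity is 21/30 × 100 = 70.00%.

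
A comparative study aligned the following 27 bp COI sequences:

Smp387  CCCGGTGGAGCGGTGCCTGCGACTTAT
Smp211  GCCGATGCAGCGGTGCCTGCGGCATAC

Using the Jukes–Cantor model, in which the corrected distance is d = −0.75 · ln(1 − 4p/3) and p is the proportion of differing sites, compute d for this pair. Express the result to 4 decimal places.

The sequences differ at positions 1 (C/G), 5 (G/A), 8 (G/C), 22 (A/G), 24 (T/A), 27 (T/C).
p = 6/27 = 0.222222.
d = −0.75 · ln(1 − (4/3)·0.222222) = −0.75 · ln(0.703704) = −0.75 · (-0.351397) = 0.2635.

0.2635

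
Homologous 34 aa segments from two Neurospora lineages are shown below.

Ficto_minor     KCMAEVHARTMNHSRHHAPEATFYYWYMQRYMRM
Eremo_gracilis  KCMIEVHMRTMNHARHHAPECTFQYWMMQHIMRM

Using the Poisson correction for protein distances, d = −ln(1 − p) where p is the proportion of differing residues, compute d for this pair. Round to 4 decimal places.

Differing sites — 4:A/I; 8:A/M; 14:S/A; 21:A/C; 24:Y/Q; 27:Y/M; 30:R/H; 31:Y/I.
p = 8/34 = 0.235294.
d = −ln(1 − 0.235294) = −ln(0.764706) = 0.2683.

0.2683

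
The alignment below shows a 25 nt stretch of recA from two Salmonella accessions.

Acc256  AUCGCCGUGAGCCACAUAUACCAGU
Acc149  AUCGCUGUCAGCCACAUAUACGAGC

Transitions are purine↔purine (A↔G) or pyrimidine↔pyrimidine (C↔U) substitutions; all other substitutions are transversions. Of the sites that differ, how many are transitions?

Mismatches occur at site 6 (C→U, transition), site 9 (G→C, transversion), site 22 (C→G, transversion), site 25 (U→C, transition).
Of the 4 differences, 2 transitions and 2 transversions, so the answer is 2.

2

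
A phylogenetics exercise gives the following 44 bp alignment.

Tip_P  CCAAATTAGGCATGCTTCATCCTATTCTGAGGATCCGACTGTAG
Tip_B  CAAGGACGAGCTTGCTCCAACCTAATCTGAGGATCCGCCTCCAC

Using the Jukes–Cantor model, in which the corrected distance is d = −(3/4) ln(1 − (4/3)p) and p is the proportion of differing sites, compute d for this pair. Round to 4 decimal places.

0.4546

Differing sites — 2:C/A; 4:A/G; 5:A/G; 6:T/A; 7:T/C; 8:A/G; 9:G/A; 12:A/T; 17:T/C; 20:T/A; 25:T/A; 38:A/C; 41:G/C; 42:T/C; 44:G/C.
p = 15/44 = 0.340909.
d = −0.75 · ln(1 − (4/3)·0.340909) = −0.75 · ln(0.545455) = −0.75 · (-0.606135) = 0.4546.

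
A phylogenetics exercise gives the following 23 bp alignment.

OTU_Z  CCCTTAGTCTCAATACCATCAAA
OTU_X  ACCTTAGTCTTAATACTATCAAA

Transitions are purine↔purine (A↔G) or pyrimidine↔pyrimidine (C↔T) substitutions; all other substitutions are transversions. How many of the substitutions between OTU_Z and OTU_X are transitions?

2

The sequences differ at positions 1 (C/A, transversion), 11 (C/T, transition), 17 (C/T, transition).
Of the 3 differences, 2 transitions and 1 transversion, so the answer is 2.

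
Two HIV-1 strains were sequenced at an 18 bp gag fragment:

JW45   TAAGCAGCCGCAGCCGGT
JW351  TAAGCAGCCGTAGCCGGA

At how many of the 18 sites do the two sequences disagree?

2

Differing sites — 11:C/T; 18:T/A.
That gives 2 mismatches out of 18 aligned sites, so the Hamming distance is 2.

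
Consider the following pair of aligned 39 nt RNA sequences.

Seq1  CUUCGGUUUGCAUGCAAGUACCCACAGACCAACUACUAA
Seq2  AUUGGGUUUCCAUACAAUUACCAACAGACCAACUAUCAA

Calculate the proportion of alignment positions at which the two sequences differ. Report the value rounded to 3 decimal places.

Differing sites — 1:C/A; 4:C/G; 10:G/C; 14:G/A; 18:G/U; 23:C/A; 36:C/U; 37:U/C.
There are 8 differences over 39 sites, so p = 8/39 = 0.205.

0.205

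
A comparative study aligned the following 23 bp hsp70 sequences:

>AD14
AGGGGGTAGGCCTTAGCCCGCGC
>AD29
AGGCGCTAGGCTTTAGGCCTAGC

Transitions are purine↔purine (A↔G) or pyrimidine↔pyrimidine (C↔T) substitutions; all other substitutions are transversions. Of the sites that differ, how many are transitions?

1

The sequences differ at positions 4 (G/C, transversion), 6 (G/C, transversion), 12 (C/T, transition), 17 (C/G, transversion), 20 (G/T, transversion), 21 (C/A, transversion).
Of the 6 differences, 1 transition and 5 transversions, so the answer is 1.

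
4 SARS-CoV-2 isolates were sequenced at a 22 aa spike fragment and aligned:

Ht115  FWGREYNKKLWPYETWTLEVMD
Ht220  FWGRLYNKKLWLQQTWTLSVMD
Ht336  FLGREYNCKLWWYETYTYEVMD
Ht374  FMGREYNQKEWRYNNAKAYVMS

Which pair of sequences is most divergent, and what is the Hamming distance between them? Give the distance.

Pairwise Hamming distances:
  Ht115 vs Ht220: 5
  Ht115 vs Ht336: 5
  Ht115 vs Ht374: 11
  Ht220 vs Ht336: 9
  Ht220 vs Ht374: 13
  Ht336 vs Ht374: 11
The largest is 13, between Ht220 and Ht374.

13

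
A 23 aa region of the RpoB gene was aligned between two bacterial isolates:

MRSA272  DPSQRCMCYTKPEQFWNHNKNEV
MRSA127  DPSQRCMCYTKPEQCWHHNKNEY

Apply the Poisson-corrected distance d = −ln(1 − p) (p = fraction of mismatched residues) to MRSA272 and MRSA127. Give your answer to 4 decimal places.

0.1398

Mismatches occur at site 15 (F↔C), site 17 (N↔H), site 23 (V↔Y).
p = 3/23 = 0.130435.
d = −ln(1 − 0.130435) = −ln(0.869565) = 0.1398.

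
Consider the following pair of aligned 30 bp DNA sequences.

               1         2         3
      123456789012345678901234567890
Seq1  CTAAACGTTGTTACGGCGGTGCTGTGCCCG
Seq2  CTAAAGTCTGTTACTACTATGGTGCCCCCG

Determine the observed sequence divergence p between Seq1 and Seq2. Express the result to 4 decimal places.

0.3333

Differing sites — 6:C/G; 7:G/T; 8:T/C; 15:G/T; 16:G/A; 18:G/T; 19:G/A; 22:C/G; 25:T/C; 26:G/C.
There are 10 differences over 30 sites, so p = 10/30 = 0.3333.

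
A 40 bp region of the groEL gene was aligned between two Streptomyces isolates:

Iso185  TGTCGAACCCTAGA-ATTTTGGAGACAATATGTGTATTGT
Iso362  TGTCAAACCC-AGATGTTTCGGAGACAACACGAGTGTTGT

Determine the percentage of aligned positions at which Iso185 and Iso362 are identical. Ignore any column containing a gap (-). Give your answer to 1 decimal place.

Excluding the 2 gap columns leaves 38 comparable sites.
Differing sites — 5:G/A; 16:A/G; 20:T/C; 29:T/C; 31:T/C; 33:T/A; 36:A/G.
31 of the 38 comparable sites match, so the percent identity is 31/38 × 100 = 81.6%.

81.6%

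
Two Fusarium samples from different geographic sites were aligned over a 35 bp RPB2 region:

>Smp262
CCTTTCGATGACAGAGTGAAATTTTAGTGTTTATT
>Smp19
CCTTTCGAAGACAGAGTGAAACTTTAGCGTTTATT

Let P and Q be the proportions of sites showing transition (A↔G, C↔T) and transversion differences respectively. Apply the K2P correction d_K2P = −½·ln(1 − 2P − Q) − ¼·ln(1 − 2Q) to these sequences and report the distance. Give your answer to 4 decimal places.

0.0918

Mismatches occur at site 9 (T/A, transversion), site 22 (T/C, transition), site 28 (T/C, transition).
Of the 3 differences, 2 transitions and 1 transversion over 35 sites: P = 2/35 = 0.057143, Q = 1/35 = 0.028571.
d = −0.5·ln(0.857143) − 0.25·ln(0.942858) = −0.5·(-0.154151) − 0.25·(-0.058840) = 0.0918.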